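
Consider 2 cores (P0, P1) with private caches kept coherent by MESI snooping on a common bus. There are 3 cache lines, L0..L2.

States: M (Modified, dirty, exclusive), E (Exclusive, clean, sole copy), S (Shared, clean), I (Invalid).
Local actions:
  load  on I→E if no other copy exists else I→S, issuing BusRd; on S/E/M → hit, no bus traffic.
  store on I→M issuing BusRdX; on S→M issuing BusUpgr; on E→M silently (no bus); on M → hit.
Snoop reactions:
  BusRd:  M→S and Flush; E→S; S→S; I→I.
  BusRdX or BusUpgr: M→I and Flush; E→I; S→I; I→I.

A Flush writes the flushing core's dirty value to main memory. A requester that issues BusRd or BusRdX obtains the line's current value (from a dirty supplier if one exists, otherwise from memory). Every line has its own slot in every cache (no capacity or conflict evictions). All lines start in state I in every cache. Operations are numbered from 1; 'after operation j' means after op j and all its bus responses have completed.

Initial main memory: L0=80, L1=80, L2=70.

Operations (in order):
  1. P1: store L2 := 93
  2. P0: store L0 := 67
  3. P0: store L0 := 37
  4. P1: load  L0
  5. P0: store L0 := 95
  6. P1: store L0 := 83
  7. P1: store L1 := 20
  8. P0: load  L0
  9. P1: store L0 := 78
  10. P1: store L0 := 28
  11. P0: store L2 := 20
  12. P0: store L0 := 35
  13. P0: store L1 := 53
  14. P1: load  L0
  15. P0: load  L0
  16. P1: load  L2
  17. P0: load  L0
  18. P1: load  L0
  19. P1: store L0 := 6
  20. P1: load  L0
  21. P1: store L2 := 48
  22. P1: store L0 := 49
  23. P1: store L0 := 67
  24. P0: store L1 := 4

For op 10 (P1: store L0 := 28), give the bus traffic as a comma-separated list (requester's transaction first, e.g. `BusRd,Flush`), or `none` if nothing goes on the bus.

bus = none

1. P1: store L2 := 93  bus=[BusRdX]  L2: P0=I P1=M  mem[L2]=70
2. P0: store L0 := 67  bus=[BusRdX]  L0: P0=M P1=I  mem[L0]=80
3. P0: store L0 := 37  bus=[-]  L0: P0=M P1=I  mem[L0]=80
4. P1: load  L0  bus=[BusRd,Flush]  L0: P0=S P1=S  mem[L0]=37
5. P0: store L0 := 95  bus=[BusUpgr]  L0: P0=M P1=I  mem[L0]=37
6. P1: store L0 := 83  bus=[BusRdX,Flush]  L0: P0=I P1=M  mem[L0]=95
7. P1: store L1 := 20  bus=[BusRdX]  L1: P0=I P1=M  mem[L1]=80
8. P0: load  L0  bus=[BusRd,Flush]  L0: P0=S P1=S  mem[L0]=83
9. P1: store L0 := 78  bus=[BusUpgr]  L0: P0=I P1=M  mem[L0]=83
10. P1: store L0 := 28  bus=[-]  L0: P0=I P1=M  mem[L0]=83
11. P0: store L2 := 20  bus=[BusRdX,Flush]  L2: P0=M P1=I  mem[L2]=93
12. P0: store L0 := 35  bus=[BusRdX,Flush]  L0: P0=M P1=I  mem[L0]=28
13. P0: store L1 := 53  bus=[BusRdX,Flush]  L1: P0=M P1=I  mem[L1]=20
14. P1: load  L0  bus=[BusRd,Flush]  L0: P0=S P1=S  mem[L0]=35
15. P0: load  L0  bus=[-]  L0: P0=S P1=S  mem[L0]=35
16. P1: load  L2  bus=[BusRd,Flush]  L2: P0=S P1=S  mem[L2]=20
17. P0: load  L0  bus=[-]  L0: P0=S P1=S  mem[L0]=35
18. P1: load  L0  bus=[-]  L0: P0=S P1=S  mem[L0]=35
19. P1: store L0 := 6  bus=[BusUpgr]  L0: P0=I P1=M  mem[L0]=35
20. P1: load  L0  bus=[-]  L0: P0=I P1=M  mem[L0]=35
21. P1: store L2 := 48  bus=[BusUpgr]  L2: P0=I P1=M  mem[L2]=20
22. P1: store L0 := 49  bus=[-]  L0: P0=I P1=M  mem[L0]=35
23. P1: store L0 := 67  bus=[-]  L0: P0=I P1=M  mem[L0]=35
24. P0: store L1 := 4  bus=[-]  L1: P0=M P1=I  mem[L1]=20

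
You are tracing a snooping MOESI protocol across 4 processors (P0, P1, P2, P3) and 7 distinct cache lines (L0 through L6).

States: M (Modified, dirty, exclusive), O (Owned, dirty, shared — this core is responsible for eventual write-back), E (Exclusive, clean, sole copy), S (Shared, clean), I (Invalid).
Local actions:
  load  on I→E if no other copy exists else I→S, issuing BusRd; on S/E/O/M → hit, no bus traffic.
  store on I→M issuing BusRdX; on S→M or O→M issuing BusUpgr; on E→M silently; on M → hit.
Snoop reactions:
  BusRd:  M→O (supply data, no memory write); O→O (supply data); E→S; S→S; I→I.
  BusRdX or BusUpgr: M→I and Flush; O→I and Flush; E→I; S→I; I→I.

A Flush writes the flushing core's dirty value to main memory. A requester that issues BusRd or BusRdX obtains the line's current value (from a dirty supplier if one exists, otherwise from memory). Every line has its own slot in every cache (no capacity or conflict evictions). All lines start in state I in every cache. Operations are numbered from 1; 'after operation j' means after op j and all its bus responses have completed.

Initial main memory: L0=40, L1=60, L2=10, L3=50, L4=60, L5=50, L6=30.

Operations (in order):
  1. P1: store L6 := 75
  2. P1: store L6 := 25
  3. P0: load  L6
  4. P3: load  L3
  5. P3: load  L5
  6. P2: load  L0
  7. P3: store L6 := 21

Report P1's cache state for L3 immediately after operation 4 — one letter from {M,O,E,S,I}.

  op1 P1: store L6 := 75 → I/M/I/I on L6; bus BusRdX; mem=30
  op2 P1: store L6 := 25 → I/M/I/I on L6; bus (none); mem=30
  op3 P0: load  L6 → S/O/I/I on L6; bus BusRd; mem=30
  op4 P3: load  L3 → I/I/I/E on L3; bus BusRd; mem=50
  op5 P3: load  L5 → I/I/I/E on L5; bus BusRd; mem=50
  op6 P2: load  L0 → I/I/E/I on L0; bus BusRd; mem=40
  op7 P3: store L6 := 21 → I/I/I/M on L6; bus BusRdX Flush; mem=25

state = I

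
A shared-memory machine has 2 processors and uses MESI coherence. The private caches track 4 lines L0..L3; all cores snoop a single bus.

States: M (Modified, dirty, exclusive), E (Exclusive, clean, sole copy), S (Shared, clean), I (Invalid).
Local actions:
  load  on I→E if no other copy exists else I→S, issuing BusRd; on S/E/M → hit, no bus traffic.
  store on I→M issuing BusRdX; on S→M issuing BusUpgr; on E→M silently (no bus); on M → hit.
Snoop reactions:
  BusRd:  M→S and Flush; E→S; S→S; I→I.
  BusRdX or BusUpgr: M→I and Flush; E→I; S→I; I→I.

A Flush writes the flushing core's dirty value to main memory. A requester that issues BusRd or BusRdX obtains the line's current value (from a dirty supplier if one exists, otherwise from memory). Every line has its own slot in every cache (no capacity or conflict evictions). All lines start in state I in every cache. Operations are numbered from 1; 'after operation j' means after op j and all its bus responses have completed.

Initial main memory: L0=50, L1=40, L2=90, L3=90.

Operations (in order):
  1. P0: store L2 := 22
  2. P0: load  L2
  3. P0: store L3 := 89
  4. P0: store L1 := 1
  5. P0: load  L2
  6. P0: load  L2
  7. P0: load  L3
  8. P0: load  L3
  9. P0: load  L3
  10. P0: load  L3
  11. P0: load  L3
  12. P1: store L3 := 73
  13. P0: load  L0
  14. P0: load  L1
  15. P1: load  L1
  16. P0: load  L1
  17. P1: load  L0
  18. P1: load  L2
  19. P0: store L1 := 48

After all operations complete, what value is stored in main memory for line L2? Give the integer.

memory[L2] = 22

1. P0: store L2 := 22  bus=[BusRdX]  L2: P0=M P1=I  mem[L2]=90
2. P0: load  L2  bus=[-]  L2: P0=M P1=I  mem[L2]=90
3. P0: store L3 := 89  bus=[BusRdX]  L3: P0=M P1=I  mem[L3]=90
4. P0: store L1 := 1  bus=[BusRdX]  L1: P0=M P1=I  mem[L1]=40
5. P0: load  L2  bus=[-]  L2: P0=M P1=I  mem[L2]=90
6. P0: load  L2  bus=[-]  L2: P0=M P1=I  mem[L2]=90
7. P0: load  L3  bus=[-]  L3: P0=M P1=I  mem[L3]=90
8. P0: load  L3  bus=[-]  L3: P0=M P1=I  mem[L3]=90
9. P0: load  L3  bus=[-]  L3: P0=M P1=I  mem[L3]=90
10. P0: load  L3  bus=[-]  L3: P0=M P1=I  mem[L3]=90
11. P0: load  L3  bus=[-]  L3: P0=M P1=I  mem[L3]=90
12. P1: store L3 := 73  bus=[BusRdX,Flush]  L3: P0=I P1=M  mem[L3]=89
13. P0: load  L0  bus=[BusRd]  L0: P0=E P1=I  mem[L0]=50
14. P0: load  L1  bus=[-]  L1: P0=M P1=I  mem[L1]=40
15. P1: load  L1  bus=[BusRd,Flush]  L1: P0=S P1=S  mem[L1]=1
16. P0: load  L1  bus=[-]  L1: P0=S P1=S  mem[L1]=1
17. P1: load  L0  bus=[BusRd]  L0: P0=S P1=S  mem[L0]=50
18. P1: load  L2  bus=[BusRd,Flush]  L2: P0=S P1=S  mem[L2]=22
19. P0: store L1 := 48  bus=[BusUpgr]  L1: P0=M P1=I  mem[L1]=1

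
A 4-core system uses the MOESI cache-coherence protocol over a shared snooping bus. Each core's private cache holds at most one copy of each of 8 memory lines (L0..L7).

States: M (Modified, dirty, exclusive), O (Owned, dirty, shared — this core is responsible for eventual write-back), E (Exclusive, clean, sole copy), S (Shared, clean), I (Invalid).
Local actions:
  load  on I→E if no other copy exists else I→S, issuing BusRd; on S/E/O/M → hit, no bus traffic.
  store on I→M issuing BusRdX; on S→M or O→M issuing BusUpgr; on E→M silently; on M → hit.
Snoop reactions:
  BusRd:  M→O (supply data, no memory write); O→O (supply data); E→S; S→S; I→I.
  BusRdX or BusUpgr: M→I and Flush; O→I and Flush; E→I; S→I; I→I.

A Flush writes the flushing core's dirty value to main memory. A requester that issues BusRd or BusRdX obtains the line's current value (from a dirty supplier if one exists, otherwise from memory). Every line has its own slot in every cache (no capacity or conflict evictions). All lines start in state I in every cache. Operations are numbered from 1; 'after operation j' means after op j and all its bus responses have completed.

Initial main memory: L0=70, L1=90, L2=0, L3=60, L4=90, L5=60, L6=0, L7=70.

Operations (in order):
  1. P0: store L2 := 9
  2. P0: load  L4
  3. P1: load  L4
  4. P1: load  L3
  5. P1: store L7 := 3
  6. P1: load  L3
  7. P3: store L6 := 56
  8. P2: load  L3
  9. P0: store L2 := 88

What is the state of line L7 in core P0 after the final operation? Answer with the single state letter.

state = I

[1] P0: store L2 := 9 | P0:M(9), P1:I, P2:I, P3:I | bus: BusRdX
[2] P0: load  L4 | P0:E(90), P1:I, P2:I, P3:I | bus: BusRd
[3] P1: load  L4 | P0:S(90), P1:S(90), P2:I, P3:I | bus: BusRd
[4] P1: load  L3 | P0:I, P1:E(60), P2:I, P3:I | bus: BusRd
[5] P1: store L7 := 3 | P0:I, P1:M(3), P2:I, P3:I | bus: BusRdX
[6] P1: load  L3 | P0:I, P1:E(60), P2:I, P3:I | bus: none
[7] P3: store L6 := 56 | P0:I, P1:I, P2:I, P3:M(56) | bus: BusRdX
[8] P2: load  L3 | P0:I, P1:S(60), P2:S(60), P3:I | bus: BusRd
[9] P0: store L2 := 88 | P0:M(88), P1:I, P2:I, P3:I | bus: none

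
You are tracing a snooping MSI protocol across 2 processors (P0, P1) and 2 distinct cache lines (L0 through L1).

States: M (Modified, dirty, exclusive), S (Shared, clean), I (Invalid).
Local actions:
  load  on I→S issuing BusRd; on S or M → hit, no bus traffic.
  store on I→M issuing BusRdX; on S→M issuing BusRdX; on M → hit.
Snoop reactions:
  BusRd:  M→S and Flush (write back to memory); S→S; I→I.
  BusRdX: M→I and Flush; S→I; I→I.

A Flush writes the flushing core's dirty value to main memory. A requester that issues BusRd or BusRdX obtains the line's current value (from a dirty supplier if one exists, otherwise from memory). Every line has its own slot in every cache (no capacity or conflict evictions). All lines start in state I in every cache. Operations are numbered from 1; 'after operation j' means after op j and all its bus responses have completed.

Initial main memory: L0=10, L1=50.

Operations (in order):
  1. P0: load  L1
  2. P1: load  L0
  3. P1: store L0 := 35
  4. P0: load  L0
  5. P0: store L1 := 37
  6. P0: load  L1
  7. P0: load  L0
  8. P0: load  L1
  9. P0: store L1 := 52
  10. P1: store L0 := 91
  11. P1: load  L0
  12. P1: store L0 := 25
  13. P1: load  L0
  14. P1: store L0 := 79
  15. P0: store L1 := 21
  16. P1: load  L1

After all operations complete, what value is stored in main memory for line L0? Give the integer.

memory[L0] = 35

step 1: P0: load  L1  ⟶  SI  (L1)  txn=BusRd  M[L1]=50
step 2: P1: load  L0  ⟶  IS  (L0)  txn=BusRd  M[L0]=10
step 3: P1: store L0 := 35  ⟶  IM  (L0)  txn=BusRdX  M[L0]=10
step 4: P0: load  L0  ⟶  SS  (L0)  txn=BusRd+Flush  M[L0]=35
step 5: P0: store L1 := 37  ⟶  MI  (L1)  txn=BusRdX  M[L1]=50
step 6: P0: load  L1  ⟶  MI  (L1)  txn=∅  M[L1]=50
step 7: P0: load  L0  ⟶  SS  (L0)  txn=∅  M[L0]=35
step 8: P0: load  L1  ⟶  MI  (L1)  txn=∅  M[L1]=50
step 9: P0: store L1 := 52  ⟶  MI  (L1)  txn=∅  M[L1]=50
step 10: P1: store L0 := 91  ⟶  IM  (L0)  txn=BusRdX  M[L0]=35
step 11: P1: load  L0  ⟶  IM  (L0)  txn=∅  M[L0]=35
step 12: P1: store L0 := 25  ⟶  IM  (L0)  txn=∅  M[L0]=35
step 13: P1: load  L0  ⟶  IM  (L0)  txn=∅  M[L0]=35
step 14: P1: store L0 := 79  ⟶  IM  (L0)  txn=∅  M[L0]=35
step 15: P0: store L1 := 21  ⟶  MI  (L1)  txn=∅  M[L1]=50
step 16: P1: load  L1  ⟶  SS  (L1)  txn=BusRd+Flush  M[L1]=21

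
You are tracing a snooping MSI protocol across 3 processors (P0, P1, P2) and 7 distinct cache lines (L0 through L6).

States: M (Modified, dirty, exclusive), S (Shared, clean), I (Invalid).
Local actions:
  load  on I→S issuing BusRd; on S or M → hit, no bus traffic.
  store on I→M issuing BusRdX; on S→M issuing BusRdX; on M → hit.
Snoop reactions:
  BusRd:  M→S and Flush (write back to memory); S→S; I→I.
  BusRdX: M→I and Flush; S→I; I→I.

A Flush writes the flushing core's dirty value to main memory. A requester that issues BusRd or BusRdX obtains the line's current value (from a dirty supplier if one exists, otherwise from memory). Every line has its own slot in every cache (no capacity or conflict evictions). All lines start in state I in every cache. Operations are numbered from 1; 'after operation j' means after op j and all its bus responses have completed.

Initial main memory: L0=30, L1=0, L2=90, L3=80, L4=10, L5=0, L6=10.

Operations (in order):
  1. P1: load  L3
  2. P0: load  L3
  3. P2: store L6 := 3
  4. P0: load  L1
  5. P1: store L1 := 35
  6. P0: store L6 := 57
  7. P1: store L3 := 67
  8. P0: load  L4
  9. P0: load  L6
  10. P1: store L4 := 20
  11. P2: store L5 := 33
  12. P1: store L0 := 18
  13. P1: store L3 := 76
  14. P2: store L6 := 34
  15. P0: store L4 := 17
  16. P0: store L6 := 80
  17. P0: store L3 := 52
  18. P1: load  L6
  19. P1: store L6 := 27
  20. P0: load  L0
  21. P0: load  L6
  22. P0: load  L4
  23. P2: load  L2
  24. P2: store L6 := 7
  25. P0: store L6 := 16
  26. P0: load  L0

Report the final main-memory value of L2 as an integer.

memory[L2] = 90

[1] P1: load  L3 | P0:I, P1:S(80), P2:I | bus: BusRd
[2] P0: load  L3 | P0:S(80), P1:S(80), P2:I | bus: BusRd
[3] P2: store L6 := 3 | P0:I, P1:I, P2:M(3) | bus: BusRdX
[4] P0: load  L1 | P0:S(0), P1:I, P2:I | bus: BusRd
[5] P1: store L1 := 35 | P0:I, P1:M(35), P2:I | bus: BusRdX
[6] P0: store L6 := 57 | P0:M(57), P1:I, P2:I | bus: BusRdX,Flush
[7] P1: store L3 := 67 | P0:I, P1:M(67), P2:I | bus: BusRdX
[8] P0: load  L4 | P0:S(10), P1:I, P2:I | bus: BusRd
[9] P0: load  L6 | P0:M(57), P1:I, P2:I | bus: none
[10] P1: store L4 := 20 | P0:I, P1:M(20), P2:I | bus: BusRdX
[11] P2: store L5 := 33 | P0:I, P1:I, P2:M(33) | bus: BusRdX
[12] P1: store L0 := 18 | P0:I, P1:M(18), P2:I | bus: BusRdX
[13] P1: store L3 := 76 | P0:I, P1:M(76), P2:I | bus: none
[14] P2: store L6 := 34 | P0:I, P1:I, P2:M(34) | bus: BusRdX,Flush
[15] P0: store L4 := 17 | P0:M(17), P1:I, P2:I | bus: BusRdX,Flush
[16] P0: store L6 := 80 | P0:M(80), P1:I, P2:I | bus: BusRdX,Flush
[17] P0: store L3 := 52 | P0:M(52), P1:I, P2:I | bus: BusRdX,Flush
[18] P1: load  L6 | P0:S(80), P1:S(80), P2:I | bus: BusRd,Flush
[19] P1: store L6 := 27 | P0:I, P1:M(27), P2:I | bus: BusRdX
[20] P0: load  L0 | P0:S(18), P1:S(18), P2:I | bus: BusRd,Flush
[21] P0: load  L6 | P0:S(27), P1:S(27), P2:I | bus: BusRd,Flush
[22] P0: load  L4 | P0:M(17), P1:I, P2:I | bus: none
[23] P2: load  L2 | P0:I, P1:I, P2:S(90) | bus: BusRd
[24] P2: store L6 := 7 | P0:I, P1:I, P2:M(7) | bus: BusRdX
[25] P0: store L6 := 16 | P0:M(16), P1:I, P2:I | bus: BusRdX,Flush
[26] P0: load  L0 | P0:S(18), P1:S(18), P2:I | bus: none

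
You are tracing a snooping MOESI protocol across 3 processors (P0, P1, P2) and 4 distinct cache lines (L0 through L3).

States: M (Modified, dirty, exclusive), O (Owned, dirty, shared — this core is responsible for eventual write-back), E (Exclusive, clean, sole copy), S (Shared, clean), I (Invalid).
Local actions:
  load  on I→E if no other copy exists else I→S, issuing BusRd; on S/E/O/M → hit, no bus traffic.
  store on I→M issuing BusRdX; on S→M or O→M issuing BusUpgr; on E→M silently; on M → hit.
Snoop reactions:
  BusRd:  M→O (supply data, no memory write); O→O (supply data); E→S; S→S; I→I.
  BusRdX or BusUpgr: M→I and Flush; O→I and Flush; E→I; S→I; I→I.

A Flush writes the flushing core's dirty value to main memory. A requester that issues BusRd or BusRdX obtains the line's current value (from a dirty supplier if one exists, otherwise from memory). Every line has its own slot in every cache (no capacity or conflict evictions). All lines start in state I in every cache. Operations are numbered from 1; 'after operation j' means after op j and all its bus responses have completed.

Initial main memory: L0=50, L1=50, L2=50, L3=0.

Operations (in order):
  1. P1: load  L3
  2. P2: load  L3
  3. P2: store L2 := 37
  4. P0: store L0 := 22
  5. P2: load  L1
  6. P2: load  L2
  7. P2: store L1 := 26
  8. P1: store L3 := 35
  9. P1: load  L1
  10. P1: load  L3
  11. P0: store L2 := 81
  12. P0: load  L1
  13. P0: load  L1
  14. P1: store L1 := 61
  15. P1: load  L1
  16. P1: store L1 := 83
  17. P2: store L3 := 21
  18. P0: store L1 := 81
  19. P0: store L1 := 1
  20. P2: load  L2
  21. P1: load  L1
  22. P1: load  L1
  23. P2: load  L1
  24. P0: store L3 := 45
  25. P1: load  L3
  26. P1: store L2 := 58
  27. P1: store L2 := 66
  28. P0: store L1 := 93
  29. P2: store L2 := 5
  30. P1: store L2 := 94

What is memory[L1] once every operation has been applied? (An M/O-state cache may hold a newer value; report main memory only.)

[1] P1: load  L3 | P0:I, P1:E(0), P2:I | bus: BusRd
[2] P2: load  L3 | P0:I, P1:S(0), P2:S(0) | bus: BusRd
[3] P2: store L2 := 37 | P0:I, P1:I, P2:M(37) | bus: BusRdX
[4] P0: store L0 := 22 | P0:M(22), P1:I, P2:I | bus: BusRdX
[5] P2: load  L1 | P0:I, P1:I, P2:E(50) | bus: BusRd
[6] P2: load  L2 | P0:I, P1:I, P2:M(37) | bus: none
[7] P2: store L1 := 26 | P0:I, P1:I, P2:M(26) | bus: none
[8] P1: store L3 := 35 | P0:I, P1:M(35), P2:I | bus: BusUpgr
[9] P1: load  L1 | P0:I, P1:S(26), P2:O(26) | bus: BusRd
[10] P1: load  L3 | P0:I, P1:M(35), P2:I | bus: none
[11] P0: store L2 := 81 | P0:M(81), P1:I, P2:I | bus: BusRdX,Flush
[12] P0: load  L1 | P0:S(26), P1:S(26), P2:O(26) | bus: BusRd
[13] P0: load  L1 | P0:S(26), P1:S(26), P2:O(26) | bus: none
[14] P1: store L1 := 61 | P0:I, P1:M(61), P2:I | bus: BusUpgr,Flush
[15] P1: load  L1 | P0:I, P1:M(61), P2:I | bus: none
[16] P1: store L1 := 83 | P0:I, P1:M(83), P2:I | bus: none
[17] P2: store L3 := 21 | P0:I, P1:I, P2:M(21) | bus: BusRdX,Flush
[18] P0: store L1 := 81 | P0:M(81), P1:I, P2:I | bus: BusRdX,Flush
[19] P0: store L1 := 1 | P0:M(1), P1:I, P2:I | bus: none
[20] P2: load  L2 | P0:O(81), P1:I, P2:S(81) | bus: BusRd
[21] P1: load  L1 | P0:O(1), P1:S(1), P2:I | bus: BusRd
[22] P1: load  L1 | P0:O(1), P1:S(1), P2:I | bus: none
[23] P2: load  L1 | P0:O(1), P1:S(1), P2:S(1) | bus: BusRd
[24] P0: store L3 := 45 | P0:M(45), P1:I, P2:I | bus: BusRdX,Flush
[25] P1: load  L3 | P0:O(45), P1:S(45), P2:I | bus: BusRd
[26] P1: store L2 := 58 | P0:I, P1:M(58), P2:I | bus: BusRdX,Flush
[27] P1: store L2 := 66 | P0:I, P1:M(66), P2:I | bus: none
[28] P0: store L1 := 93 | P0:M(93), P1:I, P2:I | bus: BusUpgr
[29] P2: store L2 := 5 | P0:I, P1:I, P2:M(5) | bus: BusRdX,Flush
[30] P1: store L2 := 94 | P0:I, P1:M(94), P2:I | bus: BusRdX,Flush

memory[L1] = 83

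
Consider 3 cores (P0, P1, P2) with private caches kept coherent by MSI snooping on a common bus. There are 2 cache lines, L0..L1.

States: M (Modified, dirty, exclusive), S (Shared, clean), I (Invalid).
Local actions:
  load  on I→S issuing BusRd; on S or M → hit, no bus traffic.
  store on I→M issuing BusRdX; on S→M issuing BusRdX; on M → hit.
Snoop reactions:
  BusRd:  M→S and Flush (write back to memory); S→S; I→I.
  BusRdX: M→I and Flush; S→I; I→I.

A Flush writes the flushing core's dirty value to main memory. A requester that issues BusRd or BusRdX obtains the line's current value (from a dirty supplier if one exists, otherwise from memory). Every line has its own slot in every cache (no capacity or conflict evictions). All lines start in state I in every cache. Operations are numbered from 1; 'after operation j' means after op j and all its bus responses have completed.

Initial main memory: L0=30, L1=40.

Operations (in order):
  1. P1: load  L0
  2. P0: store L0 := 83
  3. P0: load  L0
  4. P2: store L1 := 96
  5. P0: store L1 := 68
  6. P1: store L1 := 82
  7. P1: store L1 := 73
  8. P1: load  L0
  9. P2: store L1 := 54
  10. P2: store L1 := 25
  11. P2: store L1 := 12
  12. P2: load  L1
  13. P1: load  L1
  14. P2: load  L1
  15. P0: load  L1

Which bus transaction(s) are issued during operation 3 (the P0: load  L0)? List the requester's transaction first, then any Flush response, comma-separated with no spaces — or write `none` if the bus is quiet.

  op1 P1: load  L0 → I/S/I on L0; bus BusRd; mem=30
  op2 P0: store L0 := 83 → M/I/I on L0; bus BusRdX; mem=30
  op3 P0: load  L0 → M/I/I on L0; bus (none); mem=30
  op4 P2: store L1 := 96 → I/I/M on L1; bus BusRdX; mem=40
  op5 P0: store L1 := 68 → M/I/I on L1; bus BusRdX Flush; mem=96
  op6 P1: store L1 := 82 → I/M/I on L1; bus BusRdX Flush; mem=68
  op7 P1: store L1 := 73 → I/M/I on L1; bus (none); mem=68
  op8 P1: load  L0 → S/S/I on L0; bus BusRd Flush; mem=83
  op9 P2: store L1 := 54 → I/I/M on L1; bus BusRdX Flush; mem=73
  op10 P2: store L1 := 25 → I/I/M on L1; bus (none); mem=73
  op11 P2: store L1 := 12 → I/I/M on L1; bus (none); mem=73
  op12 P2: load  L1 → I/I/M on L1; bus (none); mem=73
  op13 P1: load  L1 → I/S/S on L1; bus BusRd Flush; mem=12
  op14 P2: load  L1 → I/S/S on L1; bus (none); mem=12
  op15 P0: load  L1 → S/S/S on L1; bus BusRd; mem=12

bus = none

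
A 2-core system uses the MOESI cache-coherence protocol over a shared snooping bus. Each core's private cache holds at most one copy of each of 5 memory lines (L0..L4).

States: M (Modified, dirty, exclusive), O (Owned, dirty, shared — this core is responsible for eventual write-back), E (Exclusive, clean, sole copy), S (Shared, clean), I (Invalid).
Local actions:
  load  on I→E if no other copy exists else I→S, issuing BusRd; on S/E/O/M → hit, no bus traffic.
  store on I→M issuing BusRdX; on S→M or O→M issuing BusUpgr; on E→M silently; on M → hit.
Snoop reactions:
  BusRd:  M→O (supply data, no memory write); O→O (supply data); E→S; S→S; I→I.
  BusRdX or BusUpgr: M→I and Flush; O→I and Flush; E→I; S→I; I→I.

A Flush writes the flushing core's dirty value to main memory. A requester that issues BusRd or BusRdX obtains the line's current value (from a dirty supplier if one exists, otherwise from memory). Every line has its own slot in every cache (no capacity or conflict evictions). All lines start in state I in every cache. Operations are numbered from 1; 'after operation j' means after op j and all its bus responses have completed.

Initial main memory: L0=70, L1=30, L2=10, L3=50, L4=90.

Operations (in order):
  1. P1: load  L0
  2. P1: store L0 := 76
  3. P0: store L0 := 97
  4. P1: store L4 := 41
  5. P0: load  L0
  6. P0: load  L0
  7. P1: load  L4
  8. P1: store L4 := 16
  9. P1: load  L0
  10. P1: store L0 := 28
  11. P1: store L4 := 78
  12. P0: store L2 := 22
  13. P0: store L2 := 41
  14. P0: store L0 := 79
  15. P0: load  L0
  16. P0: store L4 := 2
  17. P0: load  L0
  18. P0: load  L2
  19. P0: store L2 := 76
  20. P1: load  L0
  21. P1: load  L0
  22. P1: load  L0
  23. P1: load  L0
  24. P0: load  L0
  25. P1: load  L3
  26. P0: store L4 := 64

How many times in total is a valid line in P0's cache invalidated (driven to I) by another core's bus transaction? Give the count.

invalidations = 1

[1] P1: load  L0 | P0:I, P1:E(70) | bus: BusRd
[2] P1: store L0 := 76 | P0:I, P1:M(76) | bus: none
[3] P0: store L0 := 97 | P0:M(97), P1:I | bus: BusRdX,Flush
[4] P1: store L4 := 41 | P0:I, P1:M(41) | bus: BusRdX
[5] P0: load  L0 | P0:M(97), P1:I | bus: none
[6] P0: load  L0 | P0:M(97), P1:I | bus: none
[7] P1: load  L4 | P0:I, P1:M(41) | bus: none
[8] P1: store L4 := 16 | P0:I, P1:M(16) | bus: none
[9] P1: load  L0 | P0:O(97), P1:S(97) | bus: BusRd
[10] P1: store L0 := 28 | P0:I, P1:M(28) | bus: BusUpgr,Flush
[11] P1: store L4 := 78 | P0:I, P1:M(78) | bus: none
[12] P0: store L2 := 22 | P0:M(22), P1:I | bus: BusRdX
[13] P0: store L2 := 41 | P0:M(41), P1:I | bus: none
[14] P0: store L0 := 79 | P0:M(79), P1:I | bus: BusRdX,Flush
[15] P0: load  L0 | P0:M(79), P1:I | bus: none
[16] P0: store L4 := 2 | P0:M(2), P1:I | bus: BusRdX,Flush
[17] P0: load  L0 | P0:M(79), P1:I | bus: none
[18] P0: load  L2 | P0:M(41), P1:I | bus: none
[19] P0: store L2 := 76 | P0:M(76), P1:I | bus: none
[20] P1: load  L0 | P0:O(79), P1:S(79) | bus: BusRd
[21] P1: load  L0 | P0:O(79), P1:S(79) | bus: none
[22] P1: load  L0 | P0:O(79), P1:S(79) | bus: none
[23] P1: load  L0 | P0:O(79), P1:S(79) | bus: none
[24] P0: load  L0 | P0:O(79), P1:S(79) | bus: none
[25] P1: load  L3 | P0:I, P1:E(50) | bus: BusRd
[26] P0: store L4 := 64 | P0:M(64), P1:I | bus: none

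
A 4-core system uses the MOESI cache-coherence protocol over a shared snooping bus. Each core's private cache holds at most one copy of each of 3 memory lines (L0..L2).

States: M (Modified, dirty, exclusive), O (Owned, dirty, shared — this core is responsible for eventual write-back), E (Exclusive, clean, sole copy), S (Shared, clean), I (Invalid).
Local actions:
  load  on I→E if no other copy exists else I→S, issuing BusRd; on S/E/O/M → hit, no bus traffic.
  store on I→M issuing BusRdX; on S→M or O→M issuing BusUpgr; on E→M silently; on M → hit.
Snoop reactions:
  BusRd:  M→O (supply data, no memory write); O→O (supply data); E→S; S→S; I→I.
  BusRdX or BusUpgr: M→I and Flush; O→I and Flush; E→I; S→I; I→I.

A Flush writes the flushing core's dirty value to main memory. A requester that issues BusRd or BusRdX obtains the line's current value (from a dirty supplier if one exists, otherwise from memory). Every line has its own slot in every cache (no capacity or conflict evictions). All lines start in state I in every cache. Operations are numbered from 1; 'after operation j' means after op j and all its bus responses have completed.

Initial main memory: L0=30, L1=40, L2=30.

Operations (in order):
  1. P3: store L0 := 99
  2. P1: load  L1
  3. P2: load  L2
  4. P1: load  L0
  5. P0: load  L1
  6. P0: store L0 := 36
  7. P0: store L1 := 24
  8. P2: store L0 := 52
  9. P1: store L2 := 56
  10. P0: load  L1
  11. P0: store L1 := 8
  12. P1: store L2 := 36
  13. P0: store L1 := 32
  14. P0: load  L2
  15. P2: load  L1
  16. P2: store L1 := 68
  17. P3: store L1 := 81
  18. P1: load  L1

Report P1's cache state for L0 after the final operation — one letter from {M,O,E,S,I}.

[1] P3: store L0 := 99 | P0:I, P1:I, P2:I, P3:M(99) | bus: BusRdX
[2] P1: load  L1 | P0:I, P1:E(40), P2:I, P3:I | bus: BusRd
[3] P2: load  L2 | P0:I, P1:I, P2:E(30), P3:I | bus: BusRd
[4] P1: load  L0 | P0:I, P1:S(99), P2:I, P3:O(99) | bus: BusRd
[5] P0: load  L1 | P0:S(40), P1:S(40), P2:I, P3:I | bus: BusRd
[6] P0: store L0 := 36 | P0:M(36), P1:I, P2:I, P3:I | bus: BusRdX,Flush
[7] P0: store L1 := 24 | P0:M(24), P1:I, P2:I, P3:I | bus: BusUpgr
[8] P2: store L0 := 52 | P0:I, P1:I, P2:M(52), P3:I | bus: BusRdX,Flush
[9] P1: store L2 := 56 | P0:I, P1:M(56), P2:I, P3:I | bus: BusRdX
[10] P0: load  L1 | P0:M(24), P1:I, P2:I, P3:I | bus: none
[11] P0: store L1 := 8 | P0:M(8), P1:I, P2:I, P3:I | bus: none
[12] P1: store L2 := 36 | P0:I, P1:M(36), P2:I, P3:I | bus: none
[13] P0: store L1 := 32 | P0:M(32), P1:I, P2:I, P3:I | bus: none
[14] P0: load  L2 | P0:S(36), P1:O(36), P2:I, P3:I | bus: BusRd
[15] P2: load  L1 | P0:O(32), P1:I, P2:S(32), P3:I | bus: BusRd
[16] P2: store L1 := 68 | P0:I, P1:I, P2:M(68), P3:I | bus: BusUpgr,Flush
[17] P3: store L1 := 81 | P0:I, P1:I, P2:I, P3:M(81) | bus: BusRdX,Flush
[18] P1: load  L1 | P0:I, P1:S(81), P2:I, P3:O(81) | bus: BusRd

state = I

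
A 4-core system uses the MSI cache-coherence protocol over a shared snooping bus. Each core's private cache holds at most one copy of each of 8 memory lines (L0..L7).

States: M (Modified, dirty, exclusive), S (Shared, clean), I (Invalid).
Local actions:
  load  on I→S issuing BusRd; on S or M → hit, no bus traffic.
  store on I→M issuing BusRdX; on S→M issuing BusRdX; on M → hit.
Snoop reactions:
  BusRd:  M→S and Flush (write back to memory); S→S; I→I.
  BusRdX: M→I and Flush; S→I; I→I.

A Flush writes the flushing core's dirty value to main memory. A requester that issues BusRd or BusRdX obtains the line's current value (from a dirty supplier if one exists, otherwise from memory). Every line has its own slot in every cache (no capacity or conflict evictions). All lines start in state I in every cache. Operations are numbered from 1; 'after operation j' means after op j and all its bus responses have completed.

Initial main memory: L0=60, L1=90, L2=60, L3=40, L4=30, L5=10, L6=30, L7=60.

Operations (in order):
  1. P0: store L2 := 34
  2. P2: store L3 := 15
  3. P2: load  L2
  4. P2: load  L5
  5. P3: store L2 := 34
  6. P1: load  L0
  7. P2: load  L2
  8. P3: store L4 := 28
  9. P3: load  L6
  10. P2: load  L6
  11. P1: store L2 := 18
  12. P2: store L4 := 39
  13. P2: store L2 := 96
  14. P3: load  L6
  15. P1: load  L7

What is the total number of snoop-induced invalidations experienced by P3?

invalidations = 2

step 1: P0: store L2 := 34  ⟶  MIII  (L2)  txn=BusRdX  M[L2]=60
step 2: P2: store L3 := 15  ⟶  IIMI  (L3)  txn=BusRdX  M[L3]=40
step 3: P2: load  L2  ⟶  SISI  (L2)  txn=BusRd+Flush  M[L2]=34
step 4: P2: load  L5  ⟶  IISI  (L5)  txn=BusRd  M[L5]=10
step 5: P3: store L2 := 34  ⟶  IIIM  (L2)  txn=BusRdX  M[L2]=34
step 6: P1: load  L0  ⟶  ISII  (L0)  txn=BusRd  M[L0]=60
step 7: P2: load  L2  ⟶  IISS  (L2)  txn=BusRd+Flush  M[L2]=34
step 8: P3: store L4 := 28  ⟶  IIIM  (L4)  txn=BusRdX  M[L4]=30
step 9: P3: load  L6  ⟶  IIIS  (L6)  txn=BusRd  M[L6]=30
step 10: P2: load  L6  ⟶  IISS  (L6)  txn=BusRd  M[L6]=30
step 11: P1: store L2 := 18  ⟶  IMII  (L2)  txn=BusRdX  M[L2]=34
step 12: P2: store L4 := 39  ⟶  IIMI  (L4)  txn=BusRdX+Flush  M[L4]=28
step 13: P2: store L2 := 96  ⟶  IIMI  (L2)  txn=BusRdX+Flush  M[L2]=18
step 14: P3: load  L6  ⟶  IISS  (L6)  txn=∅  M[L6]=30
step 15: P1: load  L7  ⟶  ISII  (L7)  txn=BusRd  M[L7]=60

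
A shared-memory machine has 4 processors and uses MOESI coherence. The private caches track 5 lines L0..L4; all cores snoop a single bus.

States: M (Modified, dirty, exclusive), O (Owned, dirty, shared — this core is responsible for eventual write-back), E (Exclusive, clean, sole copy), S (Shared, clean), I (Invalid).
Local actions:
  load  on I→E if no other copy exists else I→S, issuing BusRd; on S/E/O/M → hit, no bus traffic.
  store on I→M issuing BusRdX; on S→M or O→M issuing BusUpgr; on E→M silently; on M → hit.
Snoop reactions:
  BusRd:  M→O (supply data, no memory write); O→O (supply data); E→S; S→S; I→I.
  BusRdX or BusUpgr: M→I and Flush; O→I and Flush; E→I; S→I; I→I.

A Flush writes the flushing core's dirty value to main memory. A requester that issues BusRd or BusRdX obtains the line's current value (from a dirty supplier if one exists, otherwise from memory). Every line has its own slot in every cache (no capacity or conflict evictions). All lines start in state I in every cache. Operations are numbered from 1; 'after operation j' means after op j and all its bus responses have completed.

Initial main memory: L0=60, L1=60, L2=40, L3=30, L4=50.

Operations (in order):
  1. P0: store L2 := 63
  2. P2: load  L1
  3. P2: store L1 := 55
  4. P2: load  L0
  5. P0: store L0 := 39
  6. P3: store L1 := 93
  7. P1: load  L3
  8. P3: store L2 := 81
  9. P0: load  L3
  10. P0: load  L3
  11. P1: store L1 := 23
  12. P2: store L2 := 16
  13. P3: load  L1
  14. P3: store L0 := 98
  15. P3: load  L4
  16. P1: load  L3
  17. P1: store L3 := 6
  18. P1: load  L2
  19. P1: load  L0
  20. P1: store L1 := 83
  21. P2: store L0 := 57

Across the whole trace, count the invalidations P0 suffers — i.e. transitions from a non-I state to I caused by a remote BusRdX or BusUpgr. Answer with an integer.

invalidations = 3

  op1 P0: store L2 := 63 → M/I/I/I on L2; bus BusRdX; mem=40
  op2 P2: load  L1 → I/I/E/I on L1; bus BusRd; mem=60
  op3 P2: store L1 := 55 → I/I/M/I on L1; bus (none); mem=60
  op4 P2: load  L0 → I/I/E/I on L0; bus BusRd; mem=60
  op5 P0: store L0 := 39 → M/I/I/I on L0; bus BusRdX; mem=60
  op6 P3: store L1 := 93 → I/I/I/M on L1; bus BusRdX Flush; mem=55
  op7 P1: load  L3 → I/E/I/I on L3; bus BusRd; mem=30
  op8 P3: store L2 := 81 → I/I/I/M on L2; bus BusRdX Flush; mem=63
  op9 P0: load  L3 → S/S/I/I on L3; bus BusRd; mem=30
  op10 P0: load  L3 → S/S/I/I on L3; bus (none); mem=30
  op11 P1: store L1 := 23 → I/M/I/I on L1; bus BusRdX Flush; mem=93
  op12 P2: store L2 := 16 → I/I/M/I on L2; bus BusRdX Flush; mem=81
  op13 P3: load  L1 → I/O/I/S on L1; bus BusRd; mem=93
  op14 P3: store L0 := 98 → I/I/I/M on L0; bus BusRdX Flush; mem=39
  op15 P3: load  L4 → I/I/I/E on L4; bus BusRd; mem=50
  op16 P1: load  L3 → S/S/I/I on L3; bus (none); mem=30
  op17 P1: store L3 := 6 → I/M/I/I on L3; bus BusUpgr; mem=30
  op18 P1: load  L2 → I/S/O/I on L2; bus BusRd; mem=81
  op19 P1: load  L0 → I/S/I/O on L0; bus BusRd; mem=39
  op20 P1: store L1 := 83 → I/M/I/I on L1; bus BusUpgr; mem=93
  op21 P2: store L0 := 57 → I/I/M/I on L0; bus BusRdX Flush; mem=98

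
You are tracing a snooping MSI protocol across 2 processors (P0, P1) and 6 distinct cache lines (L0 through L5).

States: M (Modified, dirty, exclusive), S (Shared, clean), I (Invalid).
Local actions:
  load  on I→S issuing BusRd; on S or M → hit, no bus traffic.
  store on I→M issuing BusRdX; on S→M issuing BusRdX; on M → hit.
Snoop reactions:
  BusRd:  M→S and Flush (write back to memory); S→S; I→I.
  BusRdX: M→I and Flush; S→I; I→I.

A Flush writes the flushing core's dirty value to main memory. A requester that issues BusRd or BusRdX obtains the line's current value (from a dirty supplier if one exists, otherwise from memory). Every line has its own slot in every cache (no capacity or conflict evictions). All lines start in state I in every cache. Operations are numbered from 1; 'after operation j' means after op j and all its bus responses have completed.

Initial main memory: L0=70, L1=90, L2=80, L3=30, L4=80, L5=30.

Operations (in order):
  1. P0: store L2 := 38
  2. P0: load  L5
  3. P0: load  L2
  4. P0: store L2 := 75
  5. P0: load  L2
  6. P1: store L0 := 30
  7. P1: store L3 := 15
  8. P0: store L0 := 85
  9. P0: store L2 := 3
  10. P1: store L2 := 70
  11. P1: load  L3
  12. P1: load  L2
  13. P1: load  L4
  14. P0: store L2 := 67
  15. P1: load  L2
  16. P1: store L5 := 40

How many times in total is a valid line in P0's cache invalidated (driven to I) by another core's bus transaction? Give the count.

invalidations = 2

step 1: P0: store L2 := 38  ⟶  MI  (L2)  txn=BusRdX  M[L2]=80
step 2: P0: load  L5  ⟶  SI  (L5)  txn=BusRd  M[L5]=30
step 3: P0: load  L2  ⟶  MI  (L2)  txn=∅  M[L2]=80
step 4: P0: store L2 := 75  ⟶  MI  (L2)  txn=∅  M[L2]=80
step 5: P0: load  L2  ⟶  MI  (L2)  txn=∅  M[L2]=80
step 6: P1: store L0 := 30  ⟶  IM  (L0)  txn=BusRdX  M[L0]=70
step 7: P1: store L3 := 15  ⟶  IM  (L3)  txn=BusRdX  M[L3]=30
step 8: P0: store L0 := 85  ⟶  MI  (L0)  txn=BusRdX+Flush  M[L0]=30
step 9: P0: store L2 := 3  ⟶  MI  (L2)  txn=∅  M[L2]=80
step 10: P1: store L2 := 70  ⟶  IM  (L2)  txn=BusRdX+Flush  M[L2]=3
step 11: P1: load  L3  ⟶  IM  (L3)  txn=∅  M[L3]=30
step 12: P1: load  L2  ⟶  IM  (L2)  txn=∅  M[L2]=3
step 13: P1: load  L4  ⟶  IS  (L4)  txn=BusRd  M[L4]=80
step 14: P0: store L2 := 67  ⟶  MI  (L2)  txn=BusRdX+Flush  M[L2]=70
step 15: P1: load  L2  ⟶  SS  (L2)  txn=BusRd+Flush  M[L2]=67
step 16: P1: store L5 := 40  ⟶  IM  (L5)  txn=BusRdX  M[L5]=30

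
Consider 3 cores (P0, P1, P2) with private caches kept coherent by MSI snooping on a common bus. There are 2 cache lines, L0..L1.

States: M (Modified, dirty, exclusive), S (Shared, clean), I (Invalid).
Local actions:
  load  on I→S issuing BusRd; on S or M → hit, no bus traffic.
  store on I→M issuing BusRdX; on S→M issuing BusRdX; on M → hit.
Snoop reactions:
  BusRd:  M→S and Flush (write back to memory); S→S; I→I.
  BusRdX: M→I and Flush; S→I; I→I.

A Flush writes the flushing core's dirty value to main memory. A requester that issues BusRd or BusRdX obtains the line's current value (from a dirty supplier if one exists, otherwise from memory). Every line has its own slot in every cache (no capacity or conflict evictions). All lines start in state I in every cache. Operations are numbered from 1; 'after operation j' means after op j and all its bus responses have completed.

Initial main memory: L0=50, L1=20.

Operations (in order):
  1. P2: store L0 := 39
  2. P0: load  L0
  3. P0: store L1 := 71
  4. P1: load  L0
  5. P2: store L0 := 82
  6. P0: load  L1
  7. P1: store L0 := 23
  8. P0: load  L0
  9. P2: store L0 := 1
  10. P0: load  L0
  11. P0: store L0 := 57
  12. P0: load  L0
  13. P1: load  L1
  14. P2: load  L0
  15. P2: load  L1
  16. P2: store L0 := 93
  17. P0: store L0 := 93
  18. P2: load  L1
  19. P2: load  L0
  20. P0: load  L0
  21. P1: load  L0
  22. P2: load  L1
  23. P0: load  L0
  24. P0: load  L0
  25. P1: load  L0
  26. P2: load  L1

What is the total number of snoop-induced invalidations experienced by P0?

1. P2: store L0 := 39  bus=[BusRdX]  L0: P0=I P1=I P2=M  mem[L0]=50
2. P0: load  L0  bus=[BusRd,Flush]  L0: P0=S P1=I P2=S  mem[L0]=39
3. P0: store L1 := 71  bus=[BusRdX]  L1: P0=M P1=I P2=I  mem[L1]=20
4. P1: load  L0  bus=[BusRd]  L0: P0=S P1=S P2=S  mem[L0]=39
5. P2: store L0 := 82  bus=[BusRdX]  L0: P0=I P1=I P2=M  mem[L0]=39
6. P0: load  L1  bus=[-]  L1: P0=M P1=I P2=I  mem[L1]=20
7. P1: store L0 := 23  bus=[BusRdX,Flush]  L0: P0=I P1=M P2=I  mem[L0]=82
8. P0: load  L0  bus=[BusRd,Flush]  L0: P0=S P1=S P2=I  mem[L0]=23
9. P2: store L0 := 1  bus=[BusRdX]  L0: P0=I P1=I P2=M  mem[L0]=23
10. P0: load  L0  bus=[BusRd,Flush]  L0: P0=S P1=I P2=S  mem[L0]=1
11. P0: store L0 := 57  bus=[BusRdX]  L0: P0=M P1=I P2=I  mem[L0]=1
12. P0: load  L0  bus=[-]  L0: P0=M P1=I P2=I  mem[L0]=1
13. P1: load  L1  bus=[BusRd,Flush]  L1: P0=S P1=S P2=I  mem[L1]=71
14. P2: load  L0  bus=[BusRd,Flush]  L0: P0=S P1=I P2=S  mem[L0]=57
15. P2: load  L1  bus=[BusRd]  L1: P0=S P1=S P2=S  mem[L1]=71
16. P2: store L0 := 93  bus=[BusRdX]  L0: P0=I P1=I P2=M  mem[L0]=57
17. P0: store L0 := 93  bus=[BusRdX,Flush]  L0: P0=M P1=I P2=I  mem[L0]=93
18. P2: load  L1  bus=[-]  L1: P0=S P1=S P2=S  mem[L1]=71
19. P2: load  L0  bus=[BusRd,Flush]  L0: P0=S P1=I P2=S  mem[L0]=93
20. P0: load  L0  bus=[-]  L0: P0=S P1=I P2=S  mem[L0]=93
21. P1: load  L0  bus=[BusRd]  L0: P0=S P1=S P2=S  mem[L0]=93
22. P2: load  L1  bus=[-]  L1: P0=S P1=S P2=S  mem[L1]=71
23. P0: load  L0  bus=[-]  L0: P0=S P1=S P2=S  mem[L0]=93
24. P0: load  L0  bus=[-]  L0: P0=S P1=S P2=S  mem[L0]=93
25. P1: load  L0  bus=[-]  L0: P0=S P1=S P2=S  mem[L0]=93
26. P2: load  L1  bus=[-]  L1: P0=S P1=S P2=S  mem[L1]=71

invalidations = 3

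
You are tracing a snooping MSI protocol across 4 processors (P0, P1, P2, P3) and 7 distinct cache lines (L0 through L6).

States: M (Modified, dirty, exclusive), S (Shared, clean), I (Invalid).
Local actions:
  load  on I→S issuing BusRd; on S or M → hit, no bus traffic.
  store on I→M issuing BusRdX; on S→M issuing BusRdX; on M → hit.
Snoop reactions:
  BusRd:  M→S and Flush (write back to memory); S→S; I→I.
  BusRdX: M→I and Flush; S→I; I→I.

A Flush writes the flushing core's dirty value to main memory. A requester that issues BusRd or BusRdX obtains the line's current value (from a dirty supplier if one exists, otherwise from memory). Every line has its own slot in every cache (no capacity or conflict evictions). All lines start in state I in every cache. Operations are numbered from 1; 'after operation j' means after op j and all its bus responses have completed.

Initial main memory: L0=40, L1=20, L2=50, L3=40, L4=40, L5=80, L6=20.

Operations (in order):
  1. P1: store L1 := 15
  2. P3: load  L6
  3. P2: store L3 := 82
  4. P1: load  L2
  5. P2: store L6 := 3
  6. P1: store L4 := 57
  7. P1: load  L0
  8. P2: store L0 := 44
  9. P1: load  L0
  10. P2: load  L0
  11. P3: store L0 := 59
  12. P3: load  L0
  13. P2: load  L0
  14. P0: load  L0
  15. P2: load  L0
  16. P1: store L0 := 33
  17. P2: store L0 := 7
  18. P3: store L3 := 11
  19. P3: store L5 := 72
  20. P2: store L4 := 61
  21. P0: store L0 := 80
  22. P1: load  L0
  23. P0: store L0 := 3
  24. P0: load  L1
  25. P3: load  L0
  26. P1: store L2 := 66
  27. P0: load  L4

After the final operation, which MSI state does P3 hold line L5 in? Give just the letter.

state = M

1. P1: store L1 := 15  bus=[BusRdX]  L1: P0=I P1=M P2=I P3=I  mem[L1]=20
2. P3: load  L6  bus=[BusRd]  L6: P0=I P1=I P2=I P3=S  mem[L6]=20
3. P2: store L3 := 82  bus=[BusRdX]  L3: P0=I P1=I P2=M P3=I  mem[L3]=40
4. P1: load  L2  bus=[BusRd]  L2: P0=I P1=S P2=I P3=I  mem[L2]=50
5. P2: store L6 := 3  bus=[BusRdX]  L6: P0=I P1=I P2=M P3=I  mem[L6]=20
6. P1: store L4 := 57  bus=[BusRdX]  L4: P0=I P1=M P2=I P3=I  mem[L4]=40
7. P1: load  L0  bus=[BusRd]  L0: P0=I P1=S P2=I P3=I  mem[L0]=40
8. P2: store L0 := 44  bus=[BusRdX]  L0: P0=I P1=I P2=M P3=I  mem[L0]=40
9. P1: load  L0  bus=[BusRd,Flush]  L0: P0=I P1=S P2=S P3=I  mem[L0]=44
10. P2: load  L0  bus=[-]  L0: P0=I P1=S P2=S P3=I  mem[L0]=44
11. P3: store L0 := 59  bus=[BusRdX]  L0: P0=I P1=I P2=I P3=M  mem[L0]=44
12. P3: load  L0  bus=[-]  L0: P0=I P1=I P2=I P3=M  mem[L0]=44
13. P2: load  L0  bus=[BusRd,Flush]  L0: P0=I P1=I P2=S P3=S  mem[L0]=59
14. P0: load  L0  bus=[BusRd]  L0: P0=S P1=I P2=S P3=S  mem[L0]=59
15. P2: load  L0  bus=[-]  L0: P0=S P1=I P2=S P3=S  mem[L0]=59
16. P1: store L0 := 33  bus=[BusRdX]  L0: P0=I P1=M P2=I P3=I  mem[L0]=59
17. P2: store L0 := 7  bus=[BusRdX,Flush]  L0: P0=I P1=I P2=M P3=I  mem[L0]=33
18. P3: store L3 := 11  bus=[BusRdX,Flush]  L3: P0=I P1=I P2=I P3=M  mem[L3]=82
19. P3: store L5 := 72  bus=[BusRdX]  L5: P0=I P1=I P2=I P3=M  mem[L5]=80
20. P2: store L4 := 61  bus=[BusRdX,Flush]  L4: P0=I P1=I P2=M P3=I  mem[L4]=57
21. P0: store L0 := 80  bus=[BusRdX,Flush]  L0: P0=M P1=I P2=I P3=I  mem[L0]=7
22. P1: load  L0  bus=[BusRd,Flush]  L0: P0=S P1=S P2=I P3=I  mem[L0]=80
23. P0: store L0 := 3  bus=[BusRdX]  L0: P0=M P1=I P2=I P3=I  mem[L0]=80
24. P0: load  L1  bus=[BusRd,Flush]  L1: P0=S P1=S P2=I P3=I  mem[L1]=15
25. P3: load  L0  bus=[BusRd,Flush]  L0: P0=S P1=I P2=I P3=S  mem[L0]=3
26. P1: store L2 := 66  bus=[BusRdX]  L2: P0=I P1=M P2=I P3=I  mem[L2]=50
27. P0: load  L4  bus=[BusRd,Flush]  L4: P0=S P1=I P2=S P3=I  mem[L4]=61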